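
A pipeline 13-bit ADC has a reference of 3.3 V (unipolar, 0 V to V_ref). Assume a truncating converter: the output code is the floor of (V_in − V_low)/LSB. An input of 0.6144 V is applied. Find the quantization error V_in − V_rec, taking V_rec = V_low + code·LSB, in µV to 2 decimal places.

81.15 µV

One LSB is 3.3 V / 8192 = 402.83 µV.
Scaled input = 1525.2015 LSBs, so code = 1525.
V_rec = 0 + 1525·0.000402832 = 0.61431885 V.
Difference: 8.11523e-05 V → 81.15 µV.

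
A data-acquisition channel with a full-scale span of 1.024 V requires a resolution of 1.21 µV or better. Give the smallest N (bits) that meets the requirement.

20 bits

Number of steps required ≥ 1.024 V / 1.21 µV = 846280.99.
Need 2^N ≥ 846280.99; 2^19 = 524288, 2^20 = 1048576.
Minimum N = 20.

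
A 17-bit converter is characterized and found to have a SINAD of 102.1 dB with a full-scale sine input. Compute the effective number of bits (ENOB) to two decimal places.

16.67 bits

ENOB = (SINAD − 1.76) / 6.02 = (102.1 − 1.76)/6.02 = 16.668.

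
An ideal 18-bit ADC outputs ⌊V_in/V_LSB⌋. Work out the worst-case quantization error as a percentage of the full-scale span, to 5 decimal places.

Truncating → worst-case error = 1 LSB = V_FS/2^18, so 100/262144 = 0.00038147 % of full scale.

0.00038 %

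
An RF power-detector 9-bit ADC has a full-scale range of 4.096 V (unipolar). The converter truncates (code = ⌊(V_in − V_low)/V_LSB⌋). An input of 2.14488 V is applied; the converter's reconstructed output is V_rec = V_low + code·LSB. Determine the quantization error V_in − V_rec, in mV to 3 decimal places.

0.880 mV

LSB = 4.096/2^9 = 8.000 mV.
Scaled input = 268.1100 LSBs, so code = 268.
Reconstructed: 2.144 V.
Error = 2.14488 − 2.144 = 0.00088 V = 0.880 mV.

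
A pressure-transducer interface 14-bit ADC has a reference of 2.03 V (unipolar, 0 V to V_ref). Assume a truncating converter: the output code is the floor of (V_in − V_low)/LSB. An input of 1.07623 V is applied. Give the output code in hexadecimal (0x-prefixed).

code 0x21EE (decimal 8686)

With 16384 levels over 2.03 V, one step is 123.90 µV.
(V_in − V_low)/LSB = (1.07623 − 0) / 0.000123901 = 8686.183.
⌊·⌋(8686.183) = 8686.
In hexadecimal (0x-prefixed): 0x21EE.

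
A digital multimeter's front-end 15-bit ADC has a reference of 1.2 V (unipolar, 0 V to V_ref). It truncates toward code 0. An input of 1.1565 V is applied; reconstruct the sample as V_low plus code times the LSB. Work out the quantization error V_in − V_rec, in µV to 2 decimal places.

LSB = 1.2/2^15 = 36.62 µV.
(V_in − V_low)/LSB = (1.1565 − 0)/3.66211e-05 = 31580.1600 → code 31580 (floor).
Reconstructed: 1.1564941 V.
Error = 1.1565 − 1.1564941 = 5.85938e-06 V = 5.86 µV.

5.86 µV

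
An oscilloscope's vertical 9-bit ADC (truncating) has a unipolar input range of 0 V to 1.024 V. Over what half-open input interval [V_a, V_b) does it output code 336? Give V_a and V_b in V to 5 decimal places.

[0.67200 V, 0.67400 V)

LSB = 1.024/2^9 = 2.000 mV.
V_a = V_low + 336·LSB = 0.672 V; V_b = V_low + 337·LSB = 0.674 V.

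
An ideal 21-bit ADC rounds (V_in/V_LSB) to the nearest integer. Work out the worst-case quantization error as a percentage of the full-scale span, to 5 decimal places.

Rounding → worst-case error = ½ LSB = V_FS/2^22, so 100/4194304 = 2.38419e-05 % of full scale.

0.00002 %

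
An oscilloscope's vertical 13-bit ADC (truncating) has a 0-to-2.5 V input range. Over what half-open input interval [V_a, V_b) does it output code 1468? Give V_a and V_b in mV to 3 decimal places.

[447.998 mV, 448.303 mV)

LSB = 2.5/2^13 = 305.18 µV.
V_a = V_low + 1468·LSB = 0.447998 V; V_b = V_low + 1469·LSB = 0.448303 V.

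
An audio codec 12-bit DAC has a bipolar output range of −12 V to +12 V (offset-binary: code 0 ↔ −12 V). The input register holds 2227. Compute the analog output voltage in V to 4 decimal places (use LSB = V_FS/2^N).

1.0488 V

LSB = 24 V / 2^12 = 5.859 mV.
V_out = (−12) + 2227 × 0.00585938 V = 1.04883 V.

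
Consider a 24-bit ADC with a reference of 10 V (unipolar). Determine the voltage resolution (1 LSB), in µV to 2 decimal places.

0.60 µV

Full-scale span = 10 V.
LSB = 10 / 2^24 = 10 / 16777216 = 5.96046e-07 V = 0.60 µV.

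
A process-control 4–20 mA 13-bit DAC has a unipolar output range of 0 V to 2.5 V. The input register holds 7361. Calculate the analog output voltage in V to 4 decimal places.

2.2464 V

LSB = 2.5 V / 2^13 = 305.18 µV.
V_out = 0 + 7361 × 0.000305176 V = 2.2464 V.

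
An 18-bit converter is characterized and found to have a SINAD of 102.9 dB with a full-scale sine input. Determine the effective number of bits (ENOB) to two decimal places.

ENOB = (SINAD − 1.76) / 6.02 = (102.9 − 1.76)/6.02 = 16.801.

16.80 bits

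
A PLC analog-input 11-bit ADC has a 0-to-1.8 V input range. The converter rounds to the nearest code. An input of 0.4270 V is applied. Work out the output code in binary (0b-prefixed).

code 0b111100110 (decimal 486)

With 2048 levels over 1.8 V, one step is 0.879 mV.
(0.4270 − 0) / 0.000878906 = 485.831 LSBs.
So the output code is 486.
In binary (0b-prefixed): 0b111100110.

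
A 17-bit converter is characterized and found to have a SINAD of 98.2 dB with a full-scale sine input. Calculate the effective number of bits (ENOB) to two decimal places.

16.02 bits

ENOB = (SINAD − 1.76) / 6.02 = (98.2 − 1.76)/6.02 = 16.020.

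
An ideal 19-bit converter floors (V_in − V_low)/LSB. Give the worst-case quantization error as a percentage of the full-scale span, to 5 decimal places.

0.00019 %

Truncating → worst-case error = 1 LSB = V_FS/2^19, so 100/524288 = 0.000190735 % of full scale.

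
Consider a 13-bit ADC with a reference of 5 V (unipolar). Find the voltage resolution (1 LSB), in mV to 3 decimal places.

0.610 mV

Full-scale span = 5 V.
LSB = 5 / 2^13 = 5 / 8192 = 0.000610352 V = 0.610 mV.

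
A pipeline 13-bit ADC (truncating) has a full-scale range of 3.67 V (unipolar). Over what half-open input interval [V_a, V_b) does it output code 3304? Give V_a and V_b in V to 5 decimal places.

LSB = 3.67/2^13 = 448.00 µV.
V_a = V_low + 3304·LSB = 1.48019 V; V_b = V_low + 3305·LSB = 1.48063 V.

[1.48019 V, 1.48063 V)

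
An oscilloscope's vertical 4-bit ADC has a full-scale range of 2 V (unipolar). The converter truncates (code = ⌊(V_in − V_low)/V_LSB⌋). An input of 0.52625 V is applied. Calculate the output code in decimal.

With 16 levels over 2 V, one step is 125.000 mV.
(0.52625 − 0) / 0.125 = 4.210 LSBs.
Floor → code 4.

code 4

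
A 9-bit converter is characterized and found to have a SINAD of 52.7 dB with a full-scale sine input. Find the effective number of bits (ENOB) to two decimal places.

ENOB = (SINAD − 1.76) / 6.02 = (52.7 − 1.76)/6.02 = 8.462.

8.46 bits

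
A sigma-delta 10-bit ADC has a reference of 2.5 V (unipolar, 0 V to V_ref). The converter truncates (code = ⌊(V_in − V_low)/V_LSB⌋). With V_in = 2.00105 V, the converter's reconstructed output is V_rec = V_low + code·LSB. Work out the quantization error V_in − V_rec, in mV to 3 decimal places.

1.538 mV

LSB = 2.5/2^10 = 2.441 mV.
(V_in − V_low)/LSB = (2.00105 − 0)/0.00244141 = 819.6301 → code 819 (floor).
V_rec = 0 + 819·0.00244141 = 1.9995117 V.
Difference: 0.00153828 V → 1.538 mV.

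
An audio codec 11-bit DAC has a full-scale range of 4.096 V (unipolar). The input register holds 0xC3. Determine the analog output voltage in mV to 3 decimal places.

LSB = 4.096 V / 2^11 = 2.000 mV.
Code 0xC3 = 195 decimal.
V_out = 0 + 195 × 0.002 V = 0.39 V.
= 390.000 mV.

390.000 mV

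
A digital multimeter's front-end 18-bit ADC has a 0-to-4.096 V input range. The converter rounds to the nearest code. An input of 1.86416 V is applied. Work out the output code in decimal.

LSB = 4.096 V / 262144 = 15.62 µV.
Input sits at 119306.240 steps above V_low.
round(119306.240) = 119306.

code 119306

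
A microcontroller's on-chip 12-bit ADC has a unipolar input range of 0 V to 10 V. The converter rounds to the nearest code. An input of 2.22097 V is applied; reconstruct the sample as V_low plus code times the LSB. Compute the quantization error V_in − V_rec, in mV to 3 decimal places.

Step size: 10 V ÷ 2^12 = 2.441 mV.
(V_in − V_low)/LSB = (2.22097 − 0)/0.00244141 = 909.7093 → code 910 (round).
Reconstructed: 2.2216797 V.
Difference: -0.000709688 V → -0.710 mV.

-0.710 mV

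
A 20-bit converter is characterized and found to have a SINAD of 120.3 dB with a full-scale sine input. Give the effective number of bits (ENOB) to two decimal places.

19.69 bits

ENOB = (SINAD − 1.76) / 6.02 = (120.3 − 1.76)/6.02 = 19.691.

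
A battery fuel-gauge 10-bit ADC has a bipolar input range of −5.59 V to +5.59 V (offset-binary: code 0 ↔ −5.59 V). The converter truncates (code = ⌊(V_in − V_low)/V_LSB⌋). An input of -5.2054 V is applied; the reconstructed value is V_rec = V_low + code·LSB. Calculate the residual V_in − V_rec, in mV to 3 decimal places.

LSB = 11.18/2^10 = 10.918 mV.
(-5.2054 − (−5.59))/0.010918 = 35.2263; ⌊·⌋ gives code 35.
Code 35 maps back to (−5.59) + 35×0.010918 V = -5.2078711 V.
Error = -5.2054 − (−5.2078711) = 0.00247109 V = 2.471 mV.

2.471 mV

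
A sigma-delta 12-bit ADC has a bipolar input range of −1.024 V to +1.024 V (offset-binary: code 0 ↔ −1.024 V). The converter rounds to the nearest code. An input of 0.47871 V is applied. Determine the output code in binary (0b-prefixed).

With 4096 levels over 2.048 V, one step is 0.500 mV.
(V_in − V_low)/LSB = (0.47871 − (−1.024)) / 0.0005 = 3005.420.
So the output code is 3005.
In binary (0b-prefixed): 0b101110111101.

code 0b101110111101 (decimal 3005)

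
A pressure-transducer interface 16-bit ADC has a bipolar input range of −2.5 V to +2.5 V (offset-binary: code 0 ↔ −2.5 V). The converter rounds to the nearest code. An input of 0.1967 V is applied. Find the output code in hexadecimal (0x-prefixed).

LSB = 5 V / 65536 = 76.29 µV.
(0.1967 − (−2.5)) / 7.62939e-05 = 35346.186 LSBs.
So the output code is 35346.
In hexadecimal (0x-prefixed): 0x8A12.

code 0x8A12 (decimal 35346)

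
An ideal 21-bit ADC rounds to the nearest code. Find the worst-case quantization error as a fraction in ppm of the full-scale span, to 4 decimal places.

Rounding → worst-case error = ½ LSB = V_FS/2^22, so 1e+06/4194304 = 0.238419 ppm of full scale.

0.2384 ppm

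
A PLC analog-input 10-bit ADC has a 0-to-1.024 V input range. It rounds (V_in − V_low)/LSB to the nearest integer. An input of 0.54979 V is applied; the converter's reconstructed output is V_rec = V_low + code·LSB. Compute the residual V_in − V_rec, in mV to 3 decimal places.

LSB = 1.024/2^10 = 1.000 mV.
Scaled input = 549.7900 LSBs, so code = 550.
Code 550 maps back to 0 + 550×0.001 V = 0.55 V.
V_in − V_rec = -0.00021 V = -0.210 mV.

-0.210 mV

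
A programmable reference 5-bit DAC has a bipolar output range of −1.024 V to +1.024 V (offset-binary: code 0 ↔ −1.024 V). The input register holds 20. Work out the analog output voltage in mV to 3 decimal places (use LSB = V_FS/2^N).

256.000 mV

LSB = 2.048 V / 2^5 = 64.000 mV.
V_out = (−1.024) + 20 × 0.064 V = 0.256 V.
= 256.000 mV.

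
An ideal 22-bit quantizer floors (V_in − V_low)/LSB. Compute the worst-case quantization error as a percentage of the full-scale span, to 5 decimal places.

0.00002 %

Truncating → worst-case error = 1 LSB = V_FS/2^22, so 100/4194304 = 2.38419e-05 % of full scale.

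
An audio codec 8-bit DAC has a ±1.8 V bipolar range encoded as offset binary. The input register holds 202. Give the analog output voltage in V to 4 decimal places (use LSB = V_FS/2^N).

1.0406 V

LSB = 3.6 V / 2^8 = 14.062 mV.
V_out = (−1.8) + 202 × 0.0140625 V = 1.04062 V.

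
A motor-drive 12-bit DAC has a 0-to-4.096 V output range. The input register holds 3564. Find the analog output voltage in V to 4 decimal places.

LSB = 4.096 V / 2^12 = 1.000 mV.
V_out = 0 + 3564 × 0.001 V = 3.564 V.

3.5640 V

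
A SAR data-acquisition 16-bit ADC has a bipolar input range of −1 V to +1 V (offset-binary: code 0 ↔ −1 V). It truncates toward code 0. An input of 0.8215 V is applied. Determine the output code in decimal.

code 59686

With 65536 levels over 2 V, one step is 30.52 µV.
(0.8215 − (−1)) / 3.05176e-05 = 59686.912 LSBs.
⌊·⌋(59686.912) = 59686.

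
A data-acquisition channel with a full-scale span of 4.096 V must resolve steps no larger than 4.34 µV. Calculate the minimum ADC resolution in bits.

Number of steps required ≥ 4.096 V / 4.34 µV = 943778.80.
Need 2^N ≥ 943778.80; 2^19 = 524288, 2^20 = 1048576.
Minimum N = 20.

20 bits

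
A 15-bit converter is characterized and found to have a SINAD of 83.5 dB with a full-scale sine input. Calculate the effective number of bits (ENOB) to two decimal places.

13.58 bits

ENOB = (SINAD − 1.76) / 6.02 = (83.5 − 1.76)/6.02 = 13.578.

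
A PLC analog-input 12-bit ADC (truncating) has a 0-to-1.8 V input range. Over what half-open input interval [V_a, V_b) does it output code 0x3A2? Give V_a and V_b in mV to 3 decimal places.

[408.691 mV, 409.131 mV)

LSB = 1.8/2^12 = 439.45 µV.
Code 0x3A2 = 930 decimal.
V_a = V_low + 930·LSB = 0.408691 V; V_b = V_low + 931·LSB = 0.409131 V.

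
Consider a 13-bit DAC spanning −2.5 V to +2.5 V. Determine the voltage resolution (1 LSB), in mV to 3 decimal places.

Full-scale span = 5 V.
LSB = 5 / 2^13 = 5 / 8192 = 0.000610352 V = 0.610 mV.

0.610 mV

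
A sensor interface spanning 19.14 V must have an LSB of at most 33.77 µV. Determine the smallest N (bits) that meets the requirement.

Number of steps required ≥ 19.14 V / 33.77 µV = 566775.24.
Need 2^N ≥ 566775.24; 2^19 = 524288, 2^20 = 1048576.
Minimum N = 20.

20 bits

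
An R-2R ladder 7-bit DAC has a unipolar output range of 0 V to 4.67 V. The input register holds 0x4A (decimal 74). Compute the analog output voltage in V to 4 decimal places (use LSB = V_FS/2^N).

LSB = 4.67 V / 2^7 = 36.484 mV.
Code 0x4A = 74 decimal.
V_out = 0 + 74 × 0.0364844 V = 2.69984 V.

2.6998 V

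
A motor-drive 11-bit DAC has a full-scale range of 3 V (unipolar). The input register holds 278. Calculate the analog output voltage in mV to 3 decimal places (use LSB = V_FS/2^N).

LSB = 3 V / 2^11 = 1.465 mV.
V_out = 0 + 278 × 0.00146484 V = 0.407227 V.
= 407.227 mV.

407.227 mV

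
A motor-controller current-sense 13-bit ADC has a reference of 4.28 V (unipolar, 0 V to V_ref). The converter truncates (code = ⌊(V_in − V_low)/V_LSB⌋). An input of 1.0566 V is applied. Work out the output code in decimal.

code 2022

LSB = 4.28 V / 8192 = 0.522 mV.
Input sits at 2022.352 steps above V_low.
⌊·⌋(2022.352) = 2022.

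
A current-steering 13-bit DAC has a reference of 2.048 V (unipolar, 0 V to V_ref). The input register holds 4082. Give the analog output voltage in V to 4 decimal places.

1.0205 V

LSB = 2.048 V / 2^13 = 250.00 µV.
V_out = 0 + 4082 × 0.00025 V = 1.0205 V.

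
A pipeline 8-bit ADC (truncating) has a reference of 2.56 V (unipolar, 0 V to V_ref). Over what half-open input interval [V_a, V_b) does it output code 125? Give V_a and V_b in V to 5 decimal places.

LSB = 2.56/2^8 = 10.000 mV.
V_a = V_low + 125·LSB = 1.25 V; V_b = V_low + 126·LSB = 1.26 V.

[1.25000 V, 1.26000 V)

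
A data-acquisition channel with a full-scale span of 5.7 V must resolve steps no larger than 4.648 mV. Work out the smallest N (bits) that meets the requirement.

Number of steps required ≥ 5.7 V / 4.648 mV = 1226.33.
Need 2^N ≥ 1226.33; 2^10 = 1024, 2^11 = 2048.
Minimum N = 11.

11 bits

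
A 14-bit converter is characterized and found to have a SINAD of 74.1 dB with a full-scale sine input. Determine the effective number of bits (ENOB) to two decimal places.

12.02 bits

ENOB = (SINAD − 1.76) / 6.02 = (74.1 − 1.76)/6.02 = 12.017.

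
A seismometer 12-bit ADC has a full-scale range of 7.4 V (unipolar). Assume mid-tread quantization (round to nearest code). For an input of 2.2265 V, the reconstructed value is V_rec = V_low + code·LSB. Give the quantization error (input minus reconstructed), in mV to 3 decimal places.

0.719 mV

One LSB is 7.4 V / 4096 = 1.807 mV.
(2.2265 − 0)/0.00180664 = 1232.3978; round gives code 1232.
V_rec = 0 + 1232·0.00180664 = 2.2257812 V.
Difference: 0.00071875 V → 0.719 mV.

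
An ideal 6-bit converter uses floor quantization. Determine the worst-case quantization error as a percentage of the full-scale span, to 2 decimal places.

Truncating → worst-case error = 1 LSB = V_FS/2^6, so 100/64 = 1.5625 % of full scale.

1.56 %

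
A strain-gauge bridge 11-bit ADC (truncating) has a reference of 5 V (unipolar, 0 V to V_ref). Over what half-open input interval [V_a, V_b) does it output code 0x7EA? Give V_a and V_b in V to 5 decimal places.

LSB = 5/2^11 = 2.441 mV.
Code 0x7EA = 2026 decimal.
V_a = V_low + 2026·LSB = 4.94629 V; V_b = V_low + 2027·LSB = 4.94873 V.

[4.94629 V, 4.94873 V)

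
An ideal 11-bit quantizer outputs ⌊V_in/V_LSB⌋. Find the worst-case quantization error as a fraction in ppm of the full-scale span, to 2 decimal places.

488.28 ppm

Truncating → worst-case error = 1 LSB = V_FS/2^11, so 1e+06/2048 = 488.281 ppm of full scale.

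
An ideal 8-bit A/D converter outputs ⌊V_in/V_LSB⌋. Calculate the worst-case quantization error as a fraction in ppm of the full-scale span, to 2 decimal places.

Truncating → worst-case error = 1 LSB = V_FS/2^8, so 1e+06/256 = 3906.25 ppm of full scale.

3906.25 ppm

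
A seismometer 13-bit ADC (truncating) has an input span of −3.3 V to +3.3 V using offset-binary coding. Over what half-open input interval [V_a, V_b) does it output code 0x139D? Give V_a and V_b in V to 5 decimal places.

LSB = 6.6/2^13 = 0.806 mV.
Code 0x139D = 5021 decimal.
V_a = V_low + 5021·LSB = 0.745239 V; V_b = V_low + 5022·LSB = 0.746045 V.

[0.74524 V, 0.74604 V)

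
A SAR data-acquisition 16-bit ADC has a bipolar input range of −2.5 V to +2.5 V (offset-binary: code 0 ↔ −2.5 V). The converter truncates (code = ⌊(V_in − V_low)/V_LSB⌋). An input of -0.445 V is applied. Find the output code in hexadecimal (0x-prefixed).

code 0x6937 (decimal 26935)

LSB = 5 V / 65536 = 76.29 µV.
Input sits at 26935.296 steps above V_low.
Floor → code 26935.
In hexadecimal (0x-prefixed): 0x6937.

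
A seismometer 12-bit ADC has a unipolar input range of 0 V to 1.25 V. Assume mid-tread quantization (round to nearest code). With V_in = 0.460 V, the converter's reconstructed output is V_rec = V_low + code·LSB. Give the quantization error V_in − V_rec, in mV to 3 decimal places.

Step size: 1.25 V ÷ 2^12 = 305.18 µV.
(V_in − V_low)/LSB = (0.460 − 0)/0.000305176 = 1507.3280 → code 1507 (round).
V_rec = 0 + 1507·0.000305176 = 0.4598999 V.
V_in − V_rec = 0.000100098 V = 0.100 mV.

0.100 mV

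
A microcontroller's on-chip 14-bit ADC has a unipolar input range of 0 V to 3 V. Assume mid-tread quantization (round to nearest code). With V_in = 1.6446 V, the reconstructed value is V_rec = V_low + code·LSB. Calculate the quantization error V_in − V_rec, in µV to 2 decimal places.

LSB = 3/2^14 = 183.11 µV.
(1.6446 − 0)/0.000183105 = 8981.7088; round gives code 8982.
V_rec = 0 + 8982·0.000183105 = 1.6446533 V.
Error = 1.6446 − 1.6446533 = -5.33203e-05 V = -53.32 µV.

-53.32 µV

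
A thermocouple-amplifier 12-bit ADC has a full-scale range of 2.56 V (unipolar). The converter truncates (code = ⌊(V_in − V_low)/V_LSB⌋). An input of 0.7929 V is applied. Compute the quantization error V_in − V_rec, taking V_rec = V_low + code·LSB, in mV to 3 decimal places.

Step size: 2.56 V ÷ 2^12 = 0.625 mV.
Scaled input = 1268.6400 LSBs, so code = 1268.
V_rec = 0 + 1268·0.000625 = 0.7925 V.
V_in − V_rec = 0.0004 V = 0.400 mV.

0.400 mV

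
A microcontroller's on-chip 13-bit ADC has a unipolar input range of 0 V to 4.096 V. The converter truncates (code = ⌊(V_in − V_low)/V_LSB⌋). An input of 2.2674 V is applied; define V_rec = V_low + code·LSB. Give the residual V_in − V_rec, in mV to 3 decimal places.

0.400 mV

LSB = 4.096/2^13 = 0.500 mV.
(2.2674 − 0)/0.0005 = 4534.8000; ⌊·⌋ gives code 4534.
Reconstructed: 2.267 V.
V_in − V_rec = 0.0004 V = 0.400 mV.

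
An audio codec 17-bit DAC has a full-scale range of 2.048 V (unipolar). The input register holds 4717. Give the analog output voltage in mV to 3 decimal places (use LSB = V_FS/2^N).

LSB = 2.048 V / 2^17 = 15.62 µV.
V_out = 0 + 4717 × 1.5625e-05 V = 0.0737031 V.
= 73.703 mV.

73.703 mV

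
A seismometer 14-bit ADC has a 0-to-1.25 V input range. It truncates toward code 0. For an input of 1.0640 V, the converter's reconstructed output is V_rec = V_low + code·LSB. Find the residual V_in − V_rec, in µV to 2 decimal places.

One LSB is 1.25 V / 16384 = 76.29 µV.
(1.0640 − 0)/7.62939e-05 = 13946.0608; ⌊·⌋ gives code 13946.
V_rec = 0 + 13946·7.62939e-05 = 1.0639954 V.
Difference: 4.63867e-06 V → 4.64 µV.

4.64 µV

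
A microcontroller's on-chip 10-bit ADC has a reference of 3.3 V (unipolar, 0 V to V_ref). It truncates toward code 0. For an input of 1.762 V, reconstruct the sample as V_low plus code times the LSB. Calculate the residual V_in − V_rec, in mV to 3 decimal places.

2.430 mV

LSB = 3.3/2^10 = 3.223 mV.
(1.762 − 0)/0.00322266 = 546.7539; ⌊·⌋ gives code 546.
Code 546 maps back to 0 + 546×0.00322266 V = 1.7595703 V.
Difference: 0.00242969 V → 2.430 mV.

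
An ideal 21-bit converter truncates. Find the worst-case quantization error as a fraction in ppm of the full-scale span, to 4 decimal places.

Truncating → worst-case error = 1 LSB = V_FS/2^21, so 1e+06/2097152 = 0.476837 ppm of full scale.

0.4768 ppm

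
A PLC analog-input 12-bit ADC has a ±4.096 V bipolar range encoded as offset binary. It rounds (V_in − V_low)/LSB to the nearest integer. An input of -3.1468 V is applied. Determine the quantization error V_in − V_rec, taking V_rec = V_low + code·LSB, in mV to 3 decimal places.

LSB = 8.192/2^12 = 2.000 mV.
(-3.1468 − (−4.096))/0.002 = 474.6000; round gives code 475.
Reconstructed: -3.146 V.
Difference: -0.0008 V → -0.800 mV.

-0.800 mV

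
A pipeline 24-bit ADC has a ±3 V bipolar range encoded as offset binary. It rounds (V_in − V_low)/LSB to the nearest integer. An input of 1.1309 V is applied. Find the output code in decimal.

Full-scale span = 6 V; LSB = 6/2^24 = 0.36 µV.
(1.1309 − (−3)) / 3.57628e-07 = 11550833.596 LSBs.
So the output code is 11550834.

code 11550834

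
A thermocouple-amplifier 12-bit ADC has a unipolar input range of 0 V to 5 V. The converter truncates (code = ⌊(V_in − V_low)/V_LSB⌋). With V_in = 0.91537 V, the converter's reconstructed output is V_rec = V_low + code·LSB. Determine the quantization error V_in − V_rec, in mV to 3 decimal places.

1.063 mV

LSB = 5/2^12 = 1.221 mV.
(V_in − V_low)/LSB = (0.91537 − 0)/0.0012207 = 749.8711 → code 749 (floor).
Code 749 maps back to 0 + 749×0.0012207 V = 0.91430664 V.
V_in − V_rec = 0.00106336 V = 1.063 mV.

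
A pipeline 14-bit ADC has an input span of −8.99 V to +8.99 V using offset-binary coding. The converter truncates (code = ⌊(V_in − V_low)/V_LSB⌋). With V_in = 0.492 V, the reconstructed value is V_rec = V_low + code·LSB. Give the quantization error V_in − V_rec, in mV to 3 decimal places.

Step size: 17.98 V ÷ 2^14 = 1.097 mV.
(0.492 − (−8.99))/0.00109741 = 8640.3275; ⌊·⌋ gives code 8640.
Code 8640 maps back to (−8.99) + 8640×0.00109741 V = 0.49164062 V.
V_in − V_rec = 0.000359375 V = 0.359 mV.

0.359 mV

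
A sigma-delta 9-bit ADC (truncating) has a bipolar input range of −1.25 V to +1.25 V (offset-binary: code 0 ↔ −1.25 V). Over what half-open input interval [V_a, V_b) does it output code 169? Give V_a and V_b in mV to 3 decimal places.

[-424.805 mV, -419.922 mV)

LSB = 2.5/2^9 = 4.883 mV.
V_a = V_low + 169·LSB = -0.424805 V; V_b = V_low + 170·LSB = -0.419922 V.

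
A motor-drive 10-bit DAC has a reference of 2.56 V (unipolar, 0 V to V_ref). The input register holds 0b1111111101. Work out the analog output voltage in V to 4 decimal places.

LSB = 2.56 V / 2^10 = 2.500 mV.
Code 0b1111111101 = 1021 decimal.
V_out = 0 + 1021 × 0.0025 V = 2.5525 V.

2.5525 V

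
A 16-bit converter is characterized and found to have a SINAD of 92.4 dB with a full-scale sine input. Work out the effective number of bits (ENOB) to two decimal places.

15.06 bits

ENOB = (SINAD − 1.76) / 6.02 = (92.4 − 1.76)/6.02 = 15.056.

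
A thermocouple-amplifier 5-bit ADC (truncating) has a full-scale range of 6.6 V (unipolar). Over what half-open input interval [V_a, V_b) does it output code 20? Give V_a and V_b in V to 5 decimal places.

LSB = 6.6/2^5 = 206.250 mV.
V_a = V_low + 20·LSB = 4.125 V; V_b = V_low + 21·LSB = 4.33125 V.

[4.12500 V, 4.33125 V)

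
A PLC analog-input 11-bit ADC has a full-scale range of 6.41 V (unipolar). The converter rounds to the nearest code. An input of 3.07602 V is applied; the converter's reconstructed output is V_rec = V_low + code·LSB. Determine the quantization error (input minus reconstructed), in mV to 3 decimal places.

Step size: 6.41 V ÷ 2^11 = 3.130 mV.
Scaled input = 982.7908 LSBs, so code = 983.
V_rec = 0 + 983·0.00312988 = 3.0766748 V.
Difference: -0.000654805 V → -0.655 mV.

-0.655 mV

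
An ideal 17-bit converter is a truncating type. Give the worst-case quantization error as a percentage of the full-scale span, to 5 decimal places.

0.00076 %

Truncating → worst-case error = 1 LSB = V_FS/2^17, so 100/131072 = 0.000762939 % of full scale.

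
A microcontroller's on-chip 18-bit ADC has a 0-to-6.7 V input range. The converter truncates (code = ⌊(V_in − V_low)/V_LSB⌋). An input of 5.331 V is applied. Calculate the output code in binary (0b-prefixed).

With 262144 levels over 6.7 V, one step is 25.56 µV.
Input sits at 208580.547 steps above V_low.
Floor → code 208580.
In binary (0b-prefixed): 0b110010111011000100.

code 0b110010111011000100 (decimal 208580)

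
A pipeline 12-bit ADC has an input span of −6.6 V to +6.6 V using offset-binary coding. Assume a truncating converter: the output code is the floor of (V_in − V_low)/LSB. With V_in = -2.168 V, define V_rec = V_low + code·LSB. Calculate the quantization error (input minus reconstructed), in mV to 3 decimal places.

0.848 mV

One LSB is 13.2 V / 4096 = 3.223 mV.
(V_in − V_low)/LSB = (-2.168 − (−6.6))/0.00322266 = 1375.2630 → code 1375 (floor).
V_rec = (−6.6) + 1375·0.00322266 = -2.1688477 V.
Error = -2.168 − (−2.1688477) = 0.000847656 V = 0.848 mV.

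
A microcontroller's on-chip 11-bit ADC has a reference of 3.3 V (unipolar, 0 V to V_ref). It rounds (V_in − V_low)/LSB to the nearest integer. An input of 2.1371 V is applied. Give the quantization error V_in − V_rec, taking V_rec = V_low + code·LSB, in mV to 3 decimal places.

Step size: 3.3 V ÷ 2^11 = 1.611 mV.
(2.1371 − 0)/0.00161133 = 1326.2972; round gives code 1326.
V_rec = 0 + 1326·0.00161133 = 2.1366211 V.
V_in − V_rec = 0.000478906 V = 0.479 mV.

0.479 mV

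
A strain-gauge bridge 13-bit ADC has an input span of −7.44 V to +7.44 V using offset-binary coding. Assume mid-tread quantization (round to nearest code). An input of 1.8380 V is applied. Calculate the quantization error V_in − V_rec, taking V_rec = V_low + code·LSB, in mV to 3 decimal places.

One LSB is 14.88 V / 8192 = 1.816 mV.
(V_in − V_low)/LSB = (1.8380 − (−7.44))/0.00181641 = 5107.8882 → code 5108 (round).
V_rec = (−7.44) + 5108·0.00181641 = 1.8382031 V.
Difference: -0.000203125 V → -0.203 mV.

-0.203 mV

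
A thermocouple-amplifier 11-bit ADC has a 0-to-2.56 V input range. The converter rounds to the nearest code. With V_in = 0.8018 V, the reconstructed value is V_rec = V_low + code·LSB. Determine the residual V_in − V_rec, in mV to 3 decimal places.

0.550 mV

Step size: 2.56 V ÷ 2^11 = 1.250 mV.
(V_in − V_low)/LSB = (0.8018 − 0)/0.00125 = 641.4400 → code 641 (round).
Code 641 maps back to 0 + 641×0.00125 V = 0.80125 V.
Difference: 0.00055 V → 0.550 mV.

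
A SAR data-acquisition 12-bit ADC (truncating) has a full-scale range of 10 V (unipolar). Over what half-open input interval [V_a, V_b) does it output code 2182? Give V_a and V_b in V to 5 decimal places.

[5.32715 V, 5.32959 V)

LSB = 10/2^12 = 2.441 mV.
V_a = V_low + 2182·LSB = 5.32715 V; V_b = V_low + 2183·LSB = 5.32959 V.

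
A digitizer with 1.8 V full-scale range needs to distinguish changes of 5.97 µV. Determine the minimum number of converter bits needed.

Number of steps required ≥ 1.8 V / 5.97 µV = 301507.54.
Need 2^N ≥ 301507.54; 2^18 = 262144, 2^19 = 524288.
Minimum N = 19.

19 bits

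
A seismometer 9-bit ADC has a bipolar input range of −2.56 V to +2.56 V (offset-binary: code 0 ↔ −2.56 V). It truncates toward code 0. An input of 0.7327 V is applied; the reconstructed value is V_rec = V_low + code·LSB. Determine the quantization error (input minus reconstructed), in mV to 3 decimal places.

Step size: 5.12 V ÷ 2^9 = 10.000 mV.
(V_in − V_low)/LSB = (0.7327 − (−2.56))/0.01 = 329.2700 → code 329 (floor).
Code 329 maps back to (−2.56) + 329×0.01 V = 0.73 V.
V_in − V_rec = 0.0027 V = 2.700 mV.

2.700 mV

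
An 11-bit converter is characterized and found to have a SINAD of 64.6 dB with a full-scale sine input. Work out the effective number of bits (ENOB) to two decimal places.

10.44 bits

ENOB = (SINAD − 1.76) / 6.02 = (64.6 − 1.76)/6.02 = 10.439.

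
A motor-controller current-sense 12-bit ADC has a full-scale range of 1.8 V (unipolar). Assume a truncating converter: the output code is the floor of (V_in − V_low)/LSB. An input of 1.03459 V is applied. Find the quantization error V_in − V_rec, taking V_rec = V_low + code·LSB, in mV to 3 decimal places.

LSB = 1.8/2^12 = 439.45 µV.
(V_in − V_low)/LSB = (1.03459 − 0)/0.000439453 = 2354.2670 → code 2354 (floor).
Code 2354 maps back to 0 + 2354×0.000439453 V = 1.0344727 V.
Error = 1.03459 − 1.0344727 = 0.000117344 V = 0.117 mV.

0.117 mV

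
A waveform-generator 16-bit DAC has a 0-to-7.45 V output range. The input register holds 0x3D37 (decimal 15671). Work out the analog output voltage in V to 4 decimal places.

1.7814 V

LSB = 7.45 V / 2^16 = 113.68 µV.
Code 0x3D37 = 15671 decimal.
V_out = 0 + 15671 × 0.000113678 V = 1.78145 V.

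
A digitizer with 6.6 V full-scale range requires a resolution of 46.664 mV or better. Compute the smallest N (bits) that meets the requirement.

8 bits

Number of steps required ≥ 6.6 V / 46.664 mV = 141.44.
Need 2^N ≥ 141.44; 2^7 = 128, 2^8 = 256.
Minimum N = 8.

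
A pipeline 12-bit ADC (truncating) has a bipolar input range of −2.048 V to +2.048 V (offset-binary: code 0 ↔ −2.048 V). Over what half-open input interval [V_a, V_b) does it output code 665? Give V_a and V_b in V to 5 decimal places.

[-1.38300 V, -1.38200 V)

LSB = 4.096/2^12 = 1.000 mV.
V_a = V_low + 665·LSB = -1.383 V; V_b = V_low + 666·LSB = -1.382 V.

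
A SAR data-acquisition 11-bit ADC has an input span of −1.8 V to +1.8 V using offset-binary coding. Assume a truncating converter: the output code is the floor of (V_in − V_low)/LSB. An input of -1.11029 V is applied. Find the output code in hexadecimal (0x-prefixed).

LSB = 3.6 V / 2048 = 1.758 mV.
(V_in − V_low)/LSB = (-1.11029 − (−1.8)) / 0.00175781 = 392.368.
⌊·⌋(392.368) = 392.
In hexadecimal (0x-prefixed): 0x188.

code 0x188 (decimal 392)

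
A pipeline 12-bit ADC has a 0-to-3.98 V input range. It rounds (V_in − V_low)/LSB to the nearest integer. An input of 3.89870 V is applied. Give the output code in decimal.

LSB = 3.98 V / 4096 = 0.972 mV.
(V_in − V_low)/LSB = (3.89870 − 0) / 0.00097168 = 4012.330.
So the output code is 4012.

code 4012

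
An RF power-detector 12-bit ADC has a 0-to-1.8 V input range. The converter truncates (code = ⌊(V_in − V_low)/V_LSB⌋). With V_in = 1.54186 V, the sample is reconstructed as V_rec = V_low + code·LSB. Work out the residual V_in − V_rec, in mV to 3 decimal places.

LSB = 1.8/2^12 = 439.45 µV.
(V_in − V_low)/LSB = (1.54186 − 0)/0.000439453 = 3508.5881 → code 3508 (floor).
Reconstructed: 1.5416016 V.
Difference: 0.000258437 V → 0.258 mV.

0.258 mV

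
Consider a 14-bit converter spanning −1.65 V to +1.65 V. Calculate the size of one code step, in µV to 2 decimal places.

201.42 µV

Full-scale span = 3.3 V.
LSB = 3.3 / 2^14 = 3.3 / 16384 = 0.000201416 V = 201.42 µV.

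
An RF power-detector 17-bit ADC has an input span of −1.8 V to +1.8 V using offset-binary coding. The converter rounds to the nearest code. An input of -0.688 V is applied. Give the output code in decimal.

code 40487

LSB = 3.6 V / 131072 = 27.47 µV.
(-0.688 − (−1.8)) / 2.74658e-05 = 40486.684 LSBs.
round(40486.684) = 40487.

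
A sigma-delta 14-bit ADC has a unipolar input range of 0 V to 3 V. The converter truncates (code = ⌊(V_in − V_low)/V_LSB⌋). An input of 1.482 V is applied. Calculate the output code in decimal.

With 16384 levels over 3 V, one step is 183.11 µV.
(1.482 − 0) / 0.000183105 = 8093.696 LSBs.
So the output code is 8093.

code 8093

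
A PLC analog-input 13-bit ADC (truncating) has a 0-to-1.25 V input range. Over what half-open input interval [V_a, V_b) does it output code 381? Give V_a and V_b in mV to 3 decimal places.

LSB = 1.25/2^13 = 152.59 µV.
V_a = V_low + 381·LSB = 0.058136 V; V_b = V_low + 382·LSB = 0.0582886 V.

[58.136 mV, 58.289 mV)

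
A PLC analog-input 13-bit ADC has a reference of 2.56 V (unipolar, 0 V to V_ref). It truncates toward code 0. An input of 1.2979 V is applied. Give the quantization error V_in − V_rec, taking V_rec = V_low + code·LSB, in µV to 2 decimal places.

LSB = 2.56/2^13 = 312.50 µV.
(1.2979 − 0)/0.0003125 = 4153.2800; ⌊·⌋ gives code 4153.
Reconstructed: 1.2978125 V.
V_in − V_rec = 8.75e-05 V = 87.50 µV.

87.50 µV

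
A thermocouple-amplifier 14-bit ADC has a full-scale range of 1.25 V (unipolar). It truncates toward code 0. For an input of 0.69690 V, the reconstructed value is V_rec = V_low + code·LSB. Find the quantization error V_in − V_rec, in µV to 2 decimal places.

31.10 µV

Step size: 1.25 V ÷ 2^14 = 76.29 µV.
Scaled input = 9134.4077 LSBs, so code = 9134.
Reconstructed: 0.6968689 V.
Difference: 3.11035e-05 V → 31.10 µV.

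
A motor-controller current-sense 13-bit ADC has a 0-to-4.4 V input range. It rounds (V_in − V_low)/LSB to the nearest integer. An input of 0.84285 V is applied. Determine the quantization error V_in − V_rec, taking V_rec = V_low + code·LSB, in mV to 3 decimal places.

0.125 mV

LSB = 4.4/2^13 = 0.537 mV.
(0.84285 − 0)/0.000537109 = 1569.2335; round gives code 1569.
Code 1569 maps back to 0 + 1569×0.000537109 V = 0.84272461 V.
Error = 0.84285 − 0.84272461 = 0.000125391 V = 0.125 mV.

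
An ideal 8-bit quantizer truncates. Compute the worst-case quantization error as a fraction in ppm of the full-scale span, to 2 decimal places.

Truncating → worst-case error = 1 LSB = V_FS/2^8, so 1e+06/256 = 3906.25 ppm of full scale.

3906.25 ppm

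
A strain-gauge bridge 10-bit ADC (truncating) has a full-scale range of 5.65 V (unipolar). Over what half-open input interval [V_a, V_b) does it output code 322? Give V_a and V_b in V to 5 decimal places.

LSB = 5.65/2^10 = 5.518 mV.
V_a = V_low + 322·LSB = 1.77666 V; V_b = V_low + 323·LSB = 1.78218 V.

[1.77666 V, 1.78218 V)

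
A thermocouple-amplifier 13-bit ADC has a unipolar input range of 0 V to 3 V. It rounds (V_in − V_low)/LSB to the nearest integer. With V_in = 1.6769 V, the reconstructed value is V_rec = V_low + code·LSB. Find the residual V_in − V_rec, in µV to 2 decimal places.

20.12 µV

LSB = 3/2^13 = 366.21 µV.
(V_in − V_low)/LSB = (1.6769 − 0)/0.000366211 = 4579.0549 → code 4579 (round).
Reconstructed: 1.6768799 V.
Error = 1.6769 − 1.6768799 = 2.01172e-05 V = 20.12 µV.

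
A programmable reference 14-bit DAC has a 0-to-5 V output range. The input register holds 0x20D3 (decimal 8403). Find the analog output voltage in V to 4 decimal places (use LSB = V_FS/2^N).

LSB = 5 V / 2^14 = 305.18 µV.
Code 0x20D3 = 8403 decimal.
V_out = 0 + 8403 × 0.000305176 V = 2.56439 V.

2.5644 V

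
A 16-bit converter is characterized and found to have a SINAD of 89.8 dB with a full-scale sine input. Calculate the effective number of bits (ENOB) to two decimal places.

ENOB = (SINAD − 1.76) / 6.02 = (89.8 − 1.76)/6.02 = 14.625.

14.62 bits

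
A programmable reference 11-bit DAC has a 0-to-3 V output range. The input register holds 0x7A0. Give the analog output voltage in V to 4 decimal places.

LSB = 3 V / 2^11 = 1.465 mV.
Code 0x7A0 = 1952 decimal.
V_out = 0 + 1952 × 0.00146484 V = 2.85938 V.

2.8594 V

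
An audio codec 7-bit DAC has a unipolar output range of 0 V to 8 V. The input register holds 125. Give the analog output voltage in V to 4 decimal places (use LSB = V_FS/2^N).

LSB = 8 V / 2^7 = 62.500 mV.
V_out = 0 + 125 × 0.0625 V = 7.8125 V.

7.8125 V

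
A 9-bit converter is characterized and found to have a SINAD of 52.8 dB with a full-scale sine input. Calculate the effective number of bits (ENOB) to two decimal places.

ENOB = (SINAD − 1.76) / 6.02 = (52.8 − 1.76)/6.02 = 8.478.

8.48 bits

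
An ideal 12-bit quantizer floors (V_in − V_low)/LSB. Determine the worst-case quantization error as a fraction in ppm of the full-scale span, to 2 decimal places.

244.14 ppm

Truncating → worst-case error = 1 LSB = V_FS/2^12, so 1e+06/4096 = 244.141 ppm of full scale.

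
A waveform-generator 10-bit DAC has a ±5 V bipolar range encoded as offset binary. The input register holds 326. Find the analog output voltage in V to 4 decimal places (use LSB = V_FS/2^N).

-1.8164 V

LSB = 10 V / 2^10 = 9.766 mV.
V_out = (−5) + 326 × 0.00976562 V = -1.81641 V.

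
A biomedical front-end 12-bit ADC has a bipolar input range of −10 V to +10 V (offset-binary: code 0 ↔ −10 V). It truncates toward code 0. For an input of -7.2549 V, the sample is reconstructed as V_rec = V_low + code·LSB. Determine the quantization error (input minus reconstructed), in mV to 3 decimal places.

LSB = 20/2^12 = 4.883 mV.
(V_in − V_low)/LSB = (-7.2549 − (−10))/0.00488281 = 562.1965 → code 562 (floor).
Reconstructed: -7.2558594 V.
V_in − V_rec = 0.000959375 V = 0.959 mV.

0.959 mV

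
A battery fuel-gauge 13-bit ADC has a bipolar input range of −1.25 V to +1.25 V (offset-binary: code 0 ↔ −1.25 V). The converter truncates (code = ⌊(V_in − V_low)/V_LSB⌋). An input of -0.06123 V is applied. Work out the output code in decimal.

Full-scale span = 2.5 V; LSB = 2.5/2^13 = 305.18 µV.
Input sits at 3895.362 steps above V_low.
So the output code is 3895.

code 3895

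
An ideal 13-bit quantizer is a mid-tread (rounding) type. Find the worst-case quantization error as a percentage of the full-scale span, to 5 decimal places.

Rounding → worst-case error = ½ LSB = V_FS/2^14, so 100/16384 = 0.00610352 % of full scale.

0.00610 %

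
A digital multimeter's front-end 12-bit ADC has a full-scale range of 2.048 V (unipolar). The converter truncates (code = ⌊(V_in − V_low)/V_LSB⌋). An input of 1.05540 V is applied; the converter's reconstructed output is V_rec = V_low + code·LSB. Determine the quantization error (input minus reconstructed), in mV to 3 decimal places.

LSB = 2.048/2^12 = 0.500 mV.
(V_in − V_low)/LSB = (1.05540 − 0)/0.0005 = 2110.8000 → code 2110 (floor).
Code 2110 maps back to 0 + 2110×0.0005 V = 1.055 V.
V_in − V_rec = 0.0004 V = 0.400 mV.

0.400 mV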